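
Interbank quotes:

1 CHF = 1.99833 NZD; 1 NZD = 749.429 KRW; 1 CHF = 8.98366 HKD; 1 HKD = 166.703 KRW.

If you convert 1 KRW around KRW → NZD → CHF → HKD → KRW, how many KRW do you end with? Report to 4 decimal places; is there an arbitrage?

1.0000 (no arbitrage)

Around KRW → NZD → CHF → HKD → KRW: 1 ÷ 749.429 ÷ 1.99833 × 8.98366 × 166.703 = 0.999998
Product ≈ 1 (deviation 0.000%, within rounding noise).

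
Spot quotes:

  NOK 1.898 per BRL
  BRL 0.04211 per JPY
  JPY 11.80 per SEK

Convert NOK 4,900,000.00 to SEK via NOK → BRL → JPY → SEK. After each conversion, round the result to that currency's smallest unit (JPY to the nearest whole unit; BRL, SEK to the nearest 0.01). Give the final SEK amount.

SEK 5,195,563.14

NOK 4,900,000.00 ÷ 1.898 = BRL 2,581,664.91
BRL 2,581,664.91 ÷ 0.04211 = JPY 61,307,645
JPY 61,307,645 ÷ 11.80 = SEK 5,195,563.14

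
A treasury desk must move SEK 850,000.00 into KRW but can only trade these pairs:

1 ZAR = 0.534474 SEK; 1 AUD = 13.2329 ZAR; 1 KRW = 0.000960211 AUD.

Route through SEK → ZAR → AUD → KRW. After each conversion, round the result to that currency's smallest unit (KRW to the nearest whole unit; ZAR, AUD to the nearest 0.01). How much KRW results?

SEK 850,000.00 ÷ 0.534474 = ZAR 1,590,348.64
ZAR 1,590,348.64 ÷ 13.2329 = AUD 120,181.41
AUD 120,181.41 ÷ 0.000960211 = KRW 125,161,459

KRW 125,161,459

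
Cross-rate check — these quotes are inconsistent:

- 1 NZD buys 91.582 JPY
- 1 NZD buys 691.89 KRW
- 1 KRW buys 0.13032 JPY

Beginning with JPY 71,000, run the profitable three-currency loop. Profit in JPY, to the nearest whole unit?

Profit: JPY 1,114

Profitable loop is JPY → KRW → NZD → JPY:
JPY 71,000 ÷ 0.13032 = KRW 544,813
KRW 544,813 ÷ 691.89 = NZD 787.43
NZD 787.43 × 91.582 = JPY 72,114
Profit = JPY 72,114 − JPY 71,000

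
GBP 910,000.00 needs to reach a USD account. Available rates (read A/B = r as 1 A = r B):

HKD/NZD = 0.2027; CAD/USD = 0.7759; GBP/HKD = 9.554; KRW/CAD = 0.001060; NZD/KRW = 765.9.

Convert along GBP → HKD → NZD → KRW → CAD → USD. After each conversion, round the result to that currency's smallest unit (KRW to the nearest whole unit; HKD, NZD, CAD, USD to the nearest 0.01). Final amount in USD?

USD 1,110,105.01

GBP 910,000.00 × 9.554 = HKD 8,694,140.00
HKD 8,694,140.00 × 0.2027 = NZD 1,762,302.18
NZD 1,762,302.18 × 765.9 = KRW 1,349,747,240
KRW 1,349,747,240 × 0.001060 = CAD 1,430,732.07
CAD 1,430,732.07 × 0.7759 = USD 1,110,105.01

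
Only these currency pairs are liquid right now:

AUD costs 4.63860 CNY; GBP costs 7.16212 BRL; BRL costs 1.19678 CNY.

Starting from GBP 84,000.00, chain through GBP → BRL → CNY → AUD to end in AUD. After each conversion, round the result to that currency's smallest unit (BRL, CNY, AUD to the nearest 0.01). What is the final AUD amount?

AUD 155,220.22

GBP 84,000.00 × 7.16212 = BRL 601,618.08
BRL 601,618.08 × 1.19678 = CNY 720,004.49
CNY 720,004.49 ÷ 4.63860 = AUD 155,220.22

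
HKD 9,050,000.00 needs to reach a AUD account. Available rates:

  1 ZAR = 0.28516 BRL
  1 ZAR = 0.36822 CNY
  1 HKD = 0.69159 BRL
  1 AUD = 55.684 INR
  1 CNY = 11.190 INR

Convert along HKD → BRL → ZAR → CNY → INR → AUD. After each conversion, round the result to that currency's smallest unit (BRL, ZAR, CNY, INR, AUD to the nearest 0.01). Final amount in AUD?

AUD 1,624,111.02

HKD 9,050,000.00 × 0.69159 = BRL 6,258,889.50
BRL 6,258,889.50 ÷ 0.28516 = ZAR 21,948,693.72
ZAR 21,948,693.72 × 0.36822 = CNY 8,081,948.00
CNY 8,081,948.00 × 11.190 = INR 90,436,998.12
INR 90,436,998.12 ÷ 55.684 = AUD 1,624,111.02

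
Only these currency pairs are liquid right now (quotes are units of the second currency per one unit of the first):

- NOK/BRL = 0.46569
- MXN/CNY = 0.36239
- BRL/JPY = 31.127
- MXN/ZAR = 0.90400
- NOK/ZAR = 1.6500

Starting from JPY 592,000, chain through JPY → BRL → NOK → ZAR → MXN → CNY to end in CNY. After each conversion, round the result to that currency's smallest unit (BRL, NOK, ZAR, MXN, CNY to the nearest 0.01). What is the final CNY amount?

JPY 592,000 ÷ 31.127 = BRL 19,018.86
BRL 19,018.86 ÷ 0.46569 = NOK 40,840.17
NOK 40,840.17 × 1.6500 = ZAR 67,386.28
ZAR 67,386.28 ÷ 0.90400 = MXN 74,542.35
MXN 74,542.35 × 0.36239 = CNY 27,013.40

CNY 27,013.40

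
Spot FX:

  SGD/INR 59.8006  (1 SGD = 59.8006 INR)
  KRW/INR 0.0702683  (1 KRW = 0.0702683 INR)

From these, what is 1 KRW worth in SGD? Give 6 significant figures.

1 KRW × 0.0702683 = 0.0702683 INR
0.0702683 INR ÷ 59.8006 = 0.00117504 SGD

KRW/SGD = 0.00117504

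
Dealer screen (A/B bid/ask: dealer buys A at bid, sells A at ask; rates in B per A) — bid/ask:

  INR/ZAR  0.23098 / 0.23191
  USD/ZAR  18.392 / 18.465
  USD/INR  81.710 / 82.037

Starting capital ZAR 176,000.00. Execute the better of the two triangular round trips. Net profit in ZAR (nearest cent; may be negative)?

Net profit: ZAR 3,892.45

Best loop ZAR → USD → INR → ZAR:
ZAR 176,000.00 ÷ 18.465 (buy USD at ask) = USD 9,531.55
USD 9,531.55 × 81.710 (sell USD at bid) = INR 778,822.64
INR 778,822.64 × 0.23098 (sell INR at bid) = ZAR 179,892.45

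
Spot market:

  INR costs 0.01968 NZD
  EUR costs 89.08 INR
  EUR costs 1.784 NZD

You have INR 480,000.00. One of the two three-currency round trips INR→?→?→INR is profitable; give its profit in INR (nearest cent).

Profitable loop is INR → EUR → NZD → INR:
INR 480,000.00 ÷ 89.08 = EUR 5,388.41
EUR 5,388.41 × 1.784 = NZD 9,612.93
NZD 9,612.93 ÷ 0.01968 = INR 488,462.00
Profit = INR 488,462.00 − INR 480,000.00

Profit: INR 8,462.00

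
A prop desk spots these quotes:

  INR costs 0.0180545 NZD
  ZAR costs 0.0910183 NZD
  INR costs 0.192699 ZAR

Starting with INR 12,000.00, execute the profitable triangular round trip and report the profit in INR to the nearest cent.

Profit: INR 352.60

Profitable loop is INR → NZD → ZAR → INR:
INR 12,000.00 × 0.0180545 = NZD 216.65
NZD 216.65 ÷ 0.0910183 = ZAR 2,380.33
ZAR 2,380.33 ÷ 0.192699 = INR 12,352.60
Profit = INR 12,352.60 − INR 12,000.00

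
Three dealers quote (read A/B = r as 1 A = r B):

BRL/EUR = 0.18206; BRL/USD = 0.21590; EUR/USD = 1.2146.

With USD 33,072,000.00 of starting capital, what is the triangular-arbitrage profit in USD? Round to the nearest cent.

Profit: USD 801,153.65

Profitable loop is USD → BRL → EUR → USD:
USD 33,072,000.00 ÷ 0.21590 = BRL 153,182,028.72
BRL 153,182,028.72 × 0.18206 = EUR 27,888,320.15
EUR 27,888,320.15 × 1.2146 = USD 33,873,153.65
Profit = USD 33,873,153.65 − USD 33,072,000.00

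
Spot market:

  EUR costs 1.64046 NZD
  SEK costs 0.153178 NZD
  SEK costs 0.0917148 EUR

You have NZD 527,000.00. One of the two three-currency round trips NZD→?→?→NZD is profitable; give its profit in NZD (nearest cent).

Profit: NZD 9,539.80

Profitable loop is NZD → EUR → SEK → NZD:
NZD 527,000.00 ÷ 1.64046 = EUR 321,251.36
EUR 321,251.36 ÷ 0.0917148 = SEK 3,502,721.00
SEK 3,502,721.00 × 0.153178 = NZD 536,539.80
Profit = NZD 536,539.80 − NZD 527,000.00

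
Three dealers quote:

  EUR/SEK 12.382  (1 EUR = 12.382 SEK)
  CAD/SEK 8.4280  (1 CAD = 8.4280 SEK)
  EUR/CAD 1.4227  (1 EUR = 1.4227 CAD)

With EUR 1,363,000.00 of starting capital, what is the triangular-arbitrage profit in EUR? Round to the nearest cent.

Profitable loop is EUR → SEK → CAD → EUR:
EUR 1,363,000.00 × 12.382 = SEK 16,876,666.00
SEK 16,876,666.00 ÷ 8.4280 = CAD 2,002,452.06
CAD 2,002,452.06 ÷ 1.4227 = EUR 1,407,501.28
Profit = EUR 1,407,501.28 − EUR 1,363,000.00

Profit: EUR 44,501.28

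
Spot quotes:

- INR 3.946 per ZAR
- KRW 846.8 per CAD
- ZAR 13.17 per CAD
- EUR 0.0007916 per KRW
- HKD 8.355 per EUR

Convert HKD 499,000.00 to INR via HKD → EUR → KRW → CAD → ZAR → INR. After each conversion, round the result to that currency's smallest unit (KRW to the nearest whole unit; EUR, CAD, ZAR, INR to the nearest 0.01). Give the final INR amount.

INR 4,630,312.72

HKD 499,000.00 ÷ 8.355 = EUR 59,724.72
EUR 59,724.72 ÷ 0.0007916 = KRW 75,448,105
KRW 75,448,105 ÷ 846.8 = CAD 89,097.90
CAD 89,097.90 × 13.17 = ZAR 1,173,419.34
ZAR 1,173,419.34 × 3.946 = INR 4,630,312.72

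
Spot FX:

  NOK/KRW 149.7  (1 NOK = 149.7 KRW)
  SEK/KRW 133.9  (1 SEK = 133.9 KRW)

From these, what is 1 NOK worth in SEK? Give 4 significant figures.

1 NOK × 149.7 = 149.7 KRW
149.7 KRW ÷ 133.9 = 1.118 SEK

NOK/SEK = 1.118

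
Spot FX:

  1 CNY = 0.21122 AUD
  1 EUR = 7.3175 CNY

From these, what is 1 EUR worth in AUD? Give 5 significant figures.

1 EUR × 7.3175 = 7.3175 CNY
7.3175 CNY × 0.21122 = 1.5456 AUD

EUR/AUD = 1.5456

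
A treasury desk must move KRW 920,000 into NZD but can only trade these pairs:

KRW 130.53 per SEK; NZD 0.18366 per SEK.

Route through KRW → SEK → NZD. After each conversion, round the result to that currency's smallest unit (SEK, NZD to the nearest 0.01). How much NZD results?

NZD 1,294.47

KRW 920,000 ÷ 130.53 = SEK 7,048.19
SEK 7,048.19 × 0.18366 = NZD 1,294.47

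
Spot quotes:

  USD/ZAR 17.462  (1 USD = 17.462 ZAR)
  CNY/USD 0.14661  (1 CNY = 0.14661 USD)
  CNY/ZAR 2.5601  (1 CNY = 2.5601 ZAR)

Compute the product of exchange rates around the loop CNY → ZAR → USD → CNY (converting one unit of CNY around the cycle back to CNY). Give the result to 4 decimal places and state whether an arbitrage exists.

1.0000 (no arbitrage)

Around CNY → ZAR → USD → CNY: 1 × 2.5601 ÷ 17.462 ÷ 0.14661 = 0.999999
Product ≈ 1 (deviation 0.000%, within rounding noise).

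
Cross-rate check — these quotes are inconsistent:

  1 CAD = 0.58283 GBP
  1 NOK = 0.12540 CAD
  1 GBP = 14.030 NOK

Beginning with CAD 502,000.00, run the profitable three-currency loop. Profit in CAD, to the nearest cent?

Profitable loop is CAD → GBP → NOK → CAD:
CAD 502,000.00 × 0.58283 = GBP 292,580.66
GBP 292,580.66 × 14.030 = NOK 4,104,906.66
NOK 4,104,906.66 × 0.12540 = CAD 514,755.30
Profit = CAD 514,755.30 − CAD 502,000.00

Profit: CAD 12,755.30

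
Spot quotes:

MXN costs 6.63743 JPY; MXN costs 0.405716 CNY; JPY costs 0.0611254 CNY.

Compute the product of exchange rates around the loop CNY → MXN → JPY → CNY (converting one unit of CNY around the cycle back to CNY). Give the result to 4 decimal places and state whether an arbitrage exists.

Around CNY → MXN → JPY → CNY: 1 ÷ 0.405716 × 6.63743 × 0.0611254 = 0.999999
Product ≈ 1 (deviation 0.000%, within rounding noise).

1.0000 (no arbitrage)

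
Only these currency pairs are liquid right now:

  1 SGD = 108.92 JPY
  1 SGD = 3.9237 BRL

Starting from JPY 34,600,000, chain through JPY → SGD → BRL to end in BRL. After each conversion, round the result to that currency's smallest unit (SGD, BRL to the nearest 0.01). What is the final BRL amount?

JPY 34,600,000 ÷ 108.92 = SGD 317,664.34
SGD 317,664.34 × 3.9237 = BRL 1,246,419.57

BRL 1,246,419.57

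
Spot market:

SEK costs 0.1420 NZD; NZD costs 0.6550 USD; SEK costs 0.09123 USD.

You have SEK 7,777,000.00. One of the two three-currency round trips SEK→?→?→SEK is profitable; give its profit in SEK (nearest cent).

Profitable loop is SEK → NZD → USD → SEK:
SEK 7,777,000.00 × 0.1420 = NZD 1,104,334.00
NZD 1,104,334.00 × 0.6550 = USD 723,338.77
USD 723,338.77 ÷ 0.09123 = SEK 7,928,738.02
Profit = SEK 7,928,738.02 − SEK 7,777,000.00

Profit: SEK 151,738.02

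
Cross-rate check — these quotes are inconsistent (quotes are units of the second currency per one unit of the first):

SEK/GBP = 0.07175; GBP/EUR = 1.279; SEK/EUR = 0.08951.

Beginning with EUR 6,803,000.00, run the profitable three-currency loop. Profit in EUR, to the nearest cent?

Profit: EUR 171,633.05

Profitable loop is EUR → SEK → GBP → EUR:
EUR 6,803,000.00 ÷ 0.08951 = SEK 76,002,681.26
SEK 76,002,681.26 × 0.07175 = GBP 5,453,192.38
GBP 5,453,192.38 × 1.279 = EUR 6,974,633.05
Profit = EUR 6,974,633.05 − EUR 6,803,000.00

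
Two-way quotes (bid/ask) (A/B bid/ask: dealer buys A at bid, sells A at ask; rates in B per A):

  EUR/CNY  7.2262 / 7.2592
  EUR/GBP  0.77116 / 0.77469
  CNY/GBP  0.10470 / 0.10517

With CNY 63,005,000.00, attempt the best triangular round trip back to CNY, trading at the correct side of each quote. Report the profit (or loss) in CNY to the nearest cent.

Best loop CNY → EUR → GBP → CNY:
CNY 63,005,000.00 ÷ 7.2592 (buy EUR at ask) = EUR 8,679,331.06
EUR 8,679,331.06 × 0.77116 (sell EUR at bid) = GBP 6,693,152.94
GBP 6,693,152.94 ÷ 0.10517 (buy CNY at ask) = CNY 63,641,275.43

Net profit: CNY 636,275.43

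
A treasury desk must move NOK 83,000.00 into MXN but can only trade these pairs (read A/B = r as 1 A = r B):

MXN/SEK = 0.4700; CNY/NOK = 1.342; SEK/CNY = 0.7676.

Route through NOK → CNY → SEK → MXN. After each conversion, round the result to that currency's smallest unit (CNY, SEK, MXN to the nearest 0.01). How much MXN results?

MXN 171,432.34

NOK 83,000.00 ÷ 1.342 = CNY 61,847.99
CNY 61,847.99 ÷ 0.7676 = SEK 80,573.20
SEK 80,573.20 ÷ 0.4700 = MXN 171,432.34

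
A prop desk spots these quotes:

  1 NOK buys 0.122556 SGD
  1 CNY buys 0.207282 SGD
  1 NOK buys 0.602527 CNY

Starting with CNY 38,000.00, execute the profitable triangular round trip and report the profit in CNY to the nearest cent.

Profit: CNY 724.62

Profitable loop is CNY → SGD → NOK → CNY:
CNY 38,000.00 × 0.207282 = SGD 7,876.72
SGD 7,876.72 ÷ 0.122556 = NOK 64,270.34
NOK 64,270.34 × 0.602527 = CNY 38,724.62
Profit = CNY 38,724.62 − CNY 38,000.00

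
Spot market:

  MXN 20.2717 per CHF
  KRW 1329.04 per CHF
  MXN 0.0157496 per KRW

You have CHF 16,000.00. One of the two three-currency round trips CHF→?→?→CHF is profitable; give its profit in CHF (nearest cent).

Profit: CHF 521.04

Profitable loop is CHF → KRW → MXN → CHF:
CHF 16,000.00 × 1329.04 = KRW 21,264,640
KRW 21,264,640 × 0.0157496 = MXN 334,909.57
MXN 334,909.57 ÷ 20.2717 = CHF 16,521.04
Profit = CHF 16,521.04 − CHF 16,000.00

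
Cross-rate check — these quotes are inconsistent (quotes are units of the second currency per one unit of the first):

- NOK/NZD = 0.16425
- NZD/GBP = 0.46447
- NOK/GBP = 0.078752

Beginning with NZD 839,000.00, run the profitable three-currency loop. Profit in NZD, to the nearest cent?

Profitable loop is NZD → NOK → GBP → NZD:
NZD 839,000.00 ÷ 0.16425 = NOK 5,108,066.97
NOK 5,108,066.97 × 0.078752 = GBP 402,270.49
GBP 402,270.49 ÷ 0.46447 = NZD 866,084.98
Profit = NZD 866,084.98 − NZD 839,000.00

Profit: NZD 27,084.98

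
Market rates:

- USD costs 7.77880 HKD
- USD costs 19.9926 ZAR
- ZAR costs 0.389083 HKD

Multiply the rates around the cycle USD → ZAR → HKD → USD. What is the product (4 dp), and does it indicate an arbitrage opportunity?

1.0000 (no arbitrage)

Around USD → ZAR → HKD → USD: 1 × 19.9926 × 0.389083 ÷ 7.77880 = 0.999998
Product ≈ 1 (deviation 0.000%, within rounding noise).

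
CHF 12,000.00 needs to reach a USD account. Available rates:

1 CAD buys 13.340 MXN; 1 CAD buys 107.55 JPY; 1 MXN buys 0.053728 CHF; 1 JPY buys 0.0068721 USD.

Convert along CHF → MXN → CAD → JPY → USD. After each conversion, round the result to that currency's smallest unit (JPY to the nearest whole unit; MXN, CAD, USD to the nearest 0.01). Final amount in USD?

USD 12,374.41

CHF 12,000.00 ÷ 0.053728 = MXN 223,347.23
MXN 223,347.23 ÷ 13.340 = CAD 16,742.67
CAD 16,742.67 × 107.55 = JPY 1,800,674
JPY 1,800,674 × 0.0068721 = USD 12,374.41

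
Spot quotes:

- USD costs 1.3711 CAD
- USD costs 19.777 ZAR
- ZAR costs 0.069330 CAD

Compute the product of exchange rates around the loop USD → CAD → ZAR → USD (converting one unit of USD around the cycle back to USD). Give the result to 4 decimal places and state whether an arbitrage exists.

1.0000 (no arbitrage)

Around USD → CAD → ZAR → USD: 1 × 1.3711 ÷ 0.069330 ÷ 19.777 = 0.999971
Product ≈ 1 (deviation 0.003%, within rounding noise).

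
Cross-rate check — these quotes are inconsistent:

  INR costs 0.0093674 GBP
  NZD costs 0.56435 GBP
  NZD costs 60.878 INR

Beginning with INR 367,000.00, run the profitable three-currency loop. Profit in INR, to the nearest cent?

Profit: INR 3,848.88

Profitable loop is INR → GBP → NZD → INR:
INR 367,000.00 × 0.0093674 = GBP 3,437.84
GBP 3,437.84 ÷ 0.56435 = NZD 6,091.67
NZD 6,091.67 × 60.878 = INR 370,848.88
Profit = INR 370,848.88 − INR 367,000.00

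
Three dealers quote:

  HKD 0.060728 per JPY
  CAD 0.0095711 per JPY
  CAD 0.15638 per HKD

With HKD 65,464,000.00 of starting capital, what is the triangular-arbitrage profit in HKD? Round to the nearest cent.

Profitable loop is HKD → JPY → CAD → HKD:
HKD 65,464,000.00 ÷ 0.060728 = JPY 1,077,987,090
JPY 1,077,987,090 × 0.0095711 = CAD 10,317,522.24
CAD 10,317,522.24 ÷ 0.15638 = HKD 65,977,249.24
Profit = HKD 65,977,249.24 − HKD 65,464,000.00

Profit: HKD 513,249.24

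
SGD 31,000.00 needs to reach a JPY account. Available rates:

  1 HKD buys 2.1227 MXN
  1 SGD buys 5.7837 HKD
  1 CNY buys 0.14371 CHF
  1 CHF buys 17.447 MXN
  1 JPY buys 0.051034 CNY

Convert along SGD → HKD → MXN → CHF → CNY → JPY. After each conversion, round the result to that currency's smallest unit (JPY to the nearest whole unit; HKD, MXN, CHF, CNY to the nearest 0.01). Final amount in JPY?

SGD 31,000.00 × 5.7837 = HKD 179,294.70
HKD 179,294.70 × 2.1227 = MXN 380,588.86
MXN 380,588.86 ÷ 17.447 = CHF 21,814.00
CHF 21,814.00 ÷ 0.14371 = CNY 151,791.80
CNY 151,791.80 ÷ 0.051034 = JPY 2,974,327

JPY 2,974,327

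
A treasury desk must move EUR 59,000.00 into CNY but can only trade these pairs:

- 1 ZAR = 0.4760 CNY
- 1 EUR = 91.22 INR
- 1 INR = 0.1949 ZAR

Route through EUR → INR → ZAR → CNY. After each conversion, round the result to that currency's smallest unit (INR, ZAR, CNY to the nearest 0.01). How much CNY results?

CNY 499,299.20

EUR 59,000.00 × 91.22 = INR 5,381,980.00
INR 5,381,980.00 × 0.1949 = ZAR 1,048,947.90
ZAR 1,048,947.90 × 0.4760 = CNY 499,299.20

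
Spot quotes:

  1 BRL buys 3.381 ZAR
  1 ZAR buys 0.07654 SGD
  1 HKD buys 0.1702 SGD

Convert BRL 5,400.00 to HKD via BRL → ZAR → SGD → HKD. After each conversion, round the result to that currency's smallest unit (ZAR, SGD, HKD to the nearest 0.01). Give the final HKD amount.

HKD 8,210.46

BRL 5,400.00 × 3.381 = ZAR 18,257.40
ZAR 18,257.40 × 0.07654 = SGD 1,397.42
SGD 1,397.42 ÷ 0.1702 = HKD 8,210.46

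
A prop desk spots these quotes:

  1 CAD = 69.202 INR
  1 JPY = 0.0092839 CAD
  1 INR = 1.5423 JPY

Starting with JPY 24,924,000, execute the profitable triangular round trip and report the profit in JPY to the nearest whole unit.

Profitable loop is JPY → INR → CAD → JPY:
JPY 24,924,000 ÷ 1.5423 = INR 16,160,280.10
INR 16,160,280.10 ÷ 69.202 = CAD 233,523.31
CAD 233,523.31 ÷ 0.0092839 = JPY 25,153,579
Profit = JPY 25,153,579 − JPY 24,924,000

Profit: JPY 229,579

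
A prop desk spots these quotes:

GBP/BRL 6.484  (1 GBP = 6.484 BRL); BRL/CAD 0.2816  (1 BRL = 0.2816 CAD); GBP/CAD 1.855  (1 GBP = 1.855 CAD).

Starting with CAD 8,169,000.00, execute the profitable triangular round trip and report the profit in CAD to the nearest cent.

Profitable loop is CAD → BRL → GBP → CAD:
CAD 8,169,000.00 ÷ 0.2816 = BRL 29,009,232.95
BRL 29,009,232.95 ÷ 6.484 = GBP 4,473,971.77
GBP 4,473,971.77 × 1.855 = CAD 8,299,217.63
Profit = CAD 8,299,217.63 − CAD 8,169,000.00

Profit: CAD 130,217.63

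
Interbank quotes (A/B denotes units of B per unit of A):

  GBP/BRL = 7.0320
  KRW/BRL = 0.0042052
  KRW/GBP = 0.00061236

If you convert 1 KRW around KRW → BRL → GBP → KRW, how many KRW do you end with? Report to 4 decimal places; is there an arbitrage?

Around KRW → BRL → GBP → KRW: 1 × 0.0042052 ÷ 7.0320 ÷ 0.00061236 = 0.976565
Product < 1; profitable direction is KRW → GBP → BRL → KRW.

0.9766 (arbitrage exists)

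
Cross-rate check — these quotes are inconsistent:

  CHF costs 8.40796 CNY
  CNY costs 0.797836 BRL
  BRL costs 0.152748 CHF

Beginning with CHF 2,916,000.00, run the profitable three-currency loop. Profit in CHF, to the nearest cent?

Profit: CHF 71,908.67

Profitable loop is CHF → CNY → BRL → CHF:
CHF 2,916,000.00 × 8.40796 = CNY 24,517,611.36
CNY 24,517,611.36 × 0.797836 = BRL 19,561,032.98
BRL 19,561,032.98 × 0.152748 = CHF 2,987,908.67
Profit = CHF 2,987,908.67 − CHF 2,916,000.00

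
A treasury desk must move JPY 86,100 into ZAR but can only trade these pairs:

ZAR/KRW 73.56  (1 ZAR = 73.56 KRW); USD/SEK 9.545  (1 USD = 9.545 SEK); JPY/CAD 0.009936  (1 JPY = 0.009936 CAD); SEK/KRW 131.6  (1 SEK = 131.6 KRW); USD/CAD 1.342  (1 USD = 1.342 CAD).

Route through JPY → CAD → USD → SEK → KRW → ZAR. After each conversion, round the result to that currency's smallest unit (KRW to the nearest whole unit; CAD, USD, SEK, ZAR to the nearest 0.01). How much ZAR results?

JPY 86,100 × 0.009936 = CAD 855.49
CAD 855.49 ÷ 1.342 = USD 637.47
USD 637.47 × 9.545 = SEK 6,084.65
SEK 6,084.65 × 131.6 = KRW 800,740
KRW 800,740 ÷ 73.56 = ZAR 10,885.54

ZAR 10,885.54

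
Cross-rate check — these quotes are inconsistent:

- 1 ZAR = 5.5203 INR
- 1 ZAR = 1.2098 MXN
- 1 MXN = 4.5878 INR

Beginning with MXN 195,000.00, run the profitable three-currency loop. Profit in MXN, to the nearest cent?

Profit: MXN 1,060.45

Profitable loop is MXN → INR → ZAR → MXN:
MXN 195,000.00 × 4.5878 = INR 894,621.00
INR 894,621.00 ÷ 5.5203 = ZAR 162,060.21
ZAR 162,060.21 × 1.2098 = MXN 196,060.45
Profit = MXN 196,060.45 − MXN 195,000.00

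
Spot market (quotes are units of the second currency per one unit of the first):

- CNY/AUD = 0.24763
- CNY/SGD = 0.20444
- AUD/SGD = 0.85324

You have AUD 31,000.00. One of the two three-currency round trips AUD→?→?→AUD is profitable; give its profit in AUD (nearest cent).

Profit: AUD 1,038.36

Profitable loop is AUD → SGD → CNY → AUD:
AUD 31,000.00 × 0.85324 = SGD 26,450.44
SGD 26,450.44 ÷ 0.20444 = CNY 129,379.96
CNY 129,379.96 × 0.24763 = AUD 32,038.36
Profit = AUD 32,038.36 − AUD 31,000.00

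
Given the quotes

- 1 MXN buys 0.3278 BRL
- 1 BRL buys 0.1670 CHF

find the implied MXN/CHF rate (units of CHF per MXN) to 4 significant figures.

MXN/CHF = 0.05474

1 MXN × 0.3278 = 0.3278 BRL
0.3278 BRL × 0.1670 = 0.0547426 CHF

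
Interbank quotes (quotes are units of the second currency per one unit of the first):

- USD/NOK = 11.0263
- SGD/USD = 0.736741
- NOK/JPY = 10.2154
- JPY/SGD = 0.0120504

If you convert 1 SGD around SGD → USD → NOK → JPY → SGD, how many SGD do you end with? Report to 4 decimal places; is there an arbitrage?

1.0000 (no arbitrage)

Around SGD → USD → NOK → JPY → SGD: 1 × 0.736741 × 11.0263 × 10.2154 × 0.0120504 = 1.000003
Product ≈ 1 (deviation 0.000%, within rounding noise).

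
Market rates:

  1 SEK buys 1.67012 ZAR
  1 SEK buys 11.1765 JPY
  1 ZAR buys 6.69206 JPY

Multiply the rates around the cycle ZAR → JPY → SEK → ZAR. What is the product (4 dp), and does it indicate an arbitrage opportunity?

1.0000 (no arbitrage)

Around ZAR → JPY → SEK → ZAR: 1 × 6.69206 ÷ 11.1765 × 1.67012 = 1.000004
Product ≈ 1 (deviation 0.000%, within rounding noise).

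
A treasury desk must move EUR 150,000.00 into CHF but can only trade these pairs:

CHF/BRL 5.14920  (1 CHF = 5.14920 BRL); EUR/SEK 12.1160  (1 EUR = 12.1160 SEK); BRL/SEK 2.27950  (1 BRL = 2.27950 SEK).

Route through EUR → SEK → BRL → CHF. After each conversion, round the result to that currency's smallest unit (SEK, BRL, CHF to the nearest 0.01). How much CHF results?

CHF 154,835.72

EUR 150,000.00 × 12.1160 = SEK 1,817,400.00
SEK 1,817,400.00 ÷ 2.27950 = BRL 797,280.11
BRL 797,280.11 ÷ 5.14920 = CHF 154,835.72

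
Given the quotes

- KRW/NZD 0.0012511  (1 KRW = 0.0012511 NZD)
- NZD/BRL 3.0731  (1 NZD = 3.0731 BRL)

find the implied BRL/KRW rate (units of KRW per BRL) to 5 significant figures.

1 BRL ÷ 3.0731 = 0.325404 NZD
0.325404 NZD ÷ 0.0012511 = 260.095 KRW

BRL/KRW = 260.09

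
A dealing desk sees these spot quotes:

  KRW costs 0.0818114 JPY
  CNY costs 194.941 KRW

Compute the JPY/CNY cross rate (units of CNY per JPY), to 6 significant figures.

1 JPY ÷ 0.0818114 = 12.2232 KRW
12.2232 KRW ÷ 194.941 = 0.0627022 CNY

JPY/CNY = 0.0627022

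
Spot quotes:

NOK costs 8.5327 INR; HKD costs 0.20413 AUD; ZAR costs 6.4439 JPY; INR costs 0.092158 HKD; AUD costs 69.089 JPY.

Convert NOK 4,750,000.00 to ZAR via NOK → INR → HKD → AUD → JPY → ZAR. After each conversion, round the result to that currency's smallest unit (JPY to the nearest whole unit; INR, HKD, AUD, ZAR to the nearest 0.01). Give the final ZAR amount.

ZAR 8,174,855.44

NOK 4,750,000.00 × 8.5327 = INR 40,530,325.00
INR 40,530,325.00 × 0.092158 = HKD 3,735,193.69
HKD 3,735,193.69 × 0.20413 = AUD 762,465.09
AUD 762,465.09 × 69.089 = JPY 52,677,951
JPY 52,677,951 ÷ 6.4439 = ZAR 8,174,855.44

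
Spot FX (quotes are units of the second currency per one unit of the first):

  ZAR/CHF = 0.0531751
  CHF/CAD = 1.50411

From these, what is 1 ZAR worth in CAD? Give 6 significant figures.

1 ZAR × 0.0531751 = 0.0531751 CHF
0.0531751 CHF × 1.50411 = 0.0799812 CAD

ZAR/CAD = 0.0799812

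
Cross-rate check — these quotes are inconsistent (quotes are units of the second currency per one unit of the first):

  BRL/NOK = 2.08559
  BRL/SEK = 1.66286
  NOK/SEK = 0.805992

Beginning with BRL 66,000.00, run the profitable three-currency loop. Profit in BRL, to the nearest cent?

Profitable loop is BRL → NOK → SEK → BRL:
BRL 66,000.00 × 2.08559 = NOK 137,648.94
NOK 137,648.94 × 0.805992 = SEK 110,943.94
SEK 110,943.94 ÷ 1.66286 = BRL 66,718.75
Profit = BRL 66,718.75 − BRL 66,000.00

Profit: BRL 718.75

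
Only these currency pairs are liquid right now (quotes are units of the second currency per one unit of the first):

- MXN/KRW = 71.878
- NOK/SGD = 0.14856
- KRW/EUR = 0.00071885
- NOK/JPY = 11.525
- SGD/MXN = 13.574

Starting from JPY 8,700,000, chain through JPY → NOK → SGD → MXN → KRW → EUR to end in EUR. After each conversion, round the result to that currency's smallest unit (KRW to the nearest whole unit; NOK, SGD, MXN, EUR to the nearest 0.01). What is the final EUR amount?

EUR 78,654.28

JPY 8,700,000 ÷ 11.525 = NOK 754,880.69
NOK 754,880.69 × 0.14856 = SGD 112,145.08
SGD 112,145.08 × 13.574 = MXN 1,522,257.32
MXN 1,522,257.32 × 71.878 = KRW 109,416,812
KRW 109,416,812 × 0.00071885 = EUR 78,654.28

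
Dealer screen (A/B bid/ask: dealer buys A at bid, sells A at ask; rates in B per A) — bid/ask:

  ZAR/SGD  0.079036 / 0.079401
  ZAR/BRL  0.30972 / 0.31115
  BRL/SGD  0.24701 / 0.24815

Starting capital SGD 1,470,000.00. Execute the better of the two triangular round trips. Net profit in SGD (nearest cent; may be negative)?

Best loop SGD → BRL → ZAR → SGD:
SGD 1,470,000.00 ÷ 0.24815 (buy BRL at ask) = BRL 5,923,836.39
BRL 5,923,836.39 ÷ 0.31115 (buy ZAR at ask) = ZAR 19,038,522.86
ZAR 19,038,522.86 × 0.079036 (sell ZAR at bid) = SGD 1,504,728.69

Net profit: SGD 34,728.69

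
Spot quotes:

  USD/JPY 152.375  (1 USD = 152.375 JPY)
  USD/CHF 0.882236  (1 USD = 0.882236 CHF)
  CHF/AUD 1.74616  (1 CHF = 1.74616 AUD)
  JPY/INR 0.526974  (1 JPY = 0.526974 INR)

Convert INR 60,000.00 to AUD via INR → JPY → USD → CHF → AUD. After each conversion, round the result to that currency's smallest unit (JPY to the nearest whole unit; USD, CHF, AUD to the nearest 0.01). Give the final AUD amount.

AUD 1,151.10

INR 60,000.00 ÷ 0.526974 = JPY 113,858
JPY 113,858 ÷ 152.375 = USD 747.22
USD 747.22 × 0.882236 = CHF 659.22
CHF 659.22 × 1.74616 = AUD 1,151.10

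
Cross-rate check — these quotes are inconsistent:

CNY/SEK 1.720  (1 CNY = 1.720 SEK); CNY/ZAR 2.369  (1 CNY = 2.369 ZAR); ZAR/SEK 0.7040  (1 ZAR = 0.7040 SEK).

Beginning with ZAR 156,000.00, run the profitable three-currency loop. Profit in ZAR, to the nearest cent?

Profitable loop is ZAR → CNY → SEK → ZAR:
ZAR 156,000.00 ÷ 2.369 = CNY 65,850.57
CNY 65,850.57 × 1.720 = SEK 113,262.98
SEK 113,262.98 ÷ 0.7040 = ZAR 160,884.92
Profit = ZAR 160,884.92 − ZAR 156,000.00

Profit: ZAR 4,884.92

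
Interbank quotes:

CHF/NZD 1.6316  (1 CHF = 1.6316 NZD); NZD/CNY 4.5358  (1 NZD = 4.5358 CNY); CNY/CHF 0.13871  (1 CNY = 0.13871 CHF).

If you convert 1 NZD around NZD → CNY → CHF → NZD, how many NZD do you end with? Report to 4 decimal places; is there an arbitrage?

1.0265 (arbitrage exists)

Around NZD → CNY → CHF → NZD: 1 × 4.5358 × 0.13871 × 1.6316 = 1.026539
Product > 1; profitable direction is NZD → CNY → CHF → NZD.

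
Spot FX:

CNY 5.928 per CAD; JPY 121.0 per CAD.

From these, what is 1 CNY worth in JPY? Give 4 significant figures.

CNY/JPY = 20.41

1 CNY ÷ 5.928 = 0.168691 CAD
0.168691 CAD × 121.0 = 20.4116 JPY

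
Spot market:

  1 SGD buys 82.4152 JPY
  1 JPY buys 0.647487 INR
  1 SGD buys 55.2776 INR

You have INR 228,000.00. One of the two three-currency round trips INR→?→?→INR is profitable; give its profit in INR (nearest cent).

Profitable loop is INR → JPY → SGD → INR:
INR 228,000.00 ÷ 0.647487 = JPY 352,131
JPY 352,131 ÷ 82.4152 = SGD 4,272.64
SGD 4,272.64 × 55.2776 = INR 236,181.38
Profit = INR 236,181.38 − INR 228,000.00

Profit: INR 8,181.38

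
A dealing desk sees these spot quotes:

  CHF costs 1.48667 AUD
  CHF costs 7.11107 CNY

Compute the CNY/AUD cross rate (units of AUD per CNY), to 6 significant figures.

1 CNY ÷ 7.11107 = 0.140626 CHF
0.140626 CHF × 1.48667 = 0.209064 AUD

CNY/AUD = 0.209064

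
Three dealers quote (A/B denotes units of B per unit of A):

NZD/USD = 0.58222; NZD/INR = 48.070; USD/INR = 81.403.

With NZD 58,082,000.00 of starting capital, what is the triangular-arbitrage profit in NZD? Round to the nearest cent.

Profit: NZD 827,882.18

Profitable loop is NZD → INR → USD → NZD:
NZD 58,082,000.00 × 48.070 = INR 2,792,001,740.00
INR 2,792,001,740.00 ÷ 81.403 = USD 34,298,511.60
USD 34,298,511.60 ÷ 0.58222 = NZD 58,909,882.18
Profit = NZD 58,909,882.18 − NZD 58,082,000.00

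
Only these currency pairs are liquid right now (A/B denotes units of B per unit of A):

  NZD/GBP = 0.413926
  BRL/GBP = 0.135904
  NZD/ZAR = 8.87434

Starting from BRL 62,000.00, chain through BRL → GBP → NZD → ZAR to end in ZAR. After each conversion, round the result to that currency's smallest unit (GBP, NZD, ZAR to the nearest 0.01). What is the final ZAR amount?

ZAR 180,649.79

BRL 62,000.00 × 0.135904 = GBP 8,426.05
GBP 8,426.05 ÷ 0.413926 = NZD 20,356.42
NZD 20,356.42 × 8.87434 = ZAR 180,649.79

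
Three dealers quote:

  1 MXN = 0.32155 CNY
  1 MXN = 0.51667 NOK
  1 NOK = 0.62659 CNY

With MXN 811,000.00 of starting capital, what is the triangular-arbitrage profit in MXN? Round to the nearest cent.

Profitable loop is MXN → NOK → CNY → MXN:
MXN 811,000.00 × 0.51667 = NOK 419,019.37
NOK 419,019.37 × 0.62659 = CNY 262,553.35
CNY 262,553.35 ÷ 0.32155 = MXN 816,524.17
Profit = MXN 816,524.17 − MXN 811,000.00

Profit: MXN 5,524.17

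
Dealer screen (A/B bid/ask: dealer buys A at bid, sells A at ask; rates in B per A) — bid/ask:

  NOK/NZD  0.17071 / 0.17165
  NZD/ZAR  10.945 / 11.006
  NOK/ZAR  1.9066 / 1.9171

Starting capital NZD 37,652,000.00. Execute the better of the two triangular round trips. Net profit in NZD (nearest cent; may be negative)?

Net profit: NZD 347,188.54

Best loop NZD → NOK → ZAR → NZD:
NZD 37,652,000.00 ÷ 0.17165 (buy NOK at ask) = NOK 219,353,335.28
NOK 219,353,335.28 × 1.9066 (sell NOK at bid) = ZAR 418,219,069.04
ZAR 418,219,069.04 ÷ 11.006 (buy NZD at ask) = NZD 37,999,188.54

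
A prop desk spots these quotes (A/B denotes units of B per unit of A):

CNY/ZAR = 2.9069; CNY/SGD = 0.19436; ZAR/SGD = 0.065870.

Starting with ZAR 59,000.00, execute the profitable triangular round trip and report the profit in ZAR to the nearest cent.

Profitable loop is ZAR → CNY → SGD → ZAR:
ZAR 59,000.00 ÷ 2.9069 = CNY 20,296.54
CNY 20,296.54 × 0.19436 = SGD 3,944.83
SGD 3,944.83 ÷ 0.065870 = ZAR 59,888.18
Profit = ZAR 59,888.18 − ZAR 59,000.00

Profit: ZAR 888.18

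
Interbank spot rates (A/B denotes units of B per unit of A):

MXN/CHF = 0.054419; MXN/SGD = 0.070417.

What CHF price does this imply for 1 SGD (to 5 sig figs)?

1 SGD ÷ 0.070417 = 14.2011 MXN
14.2011 MXN × 0.054419 = 0.772811 CHF

SGD/CHF = 0.77281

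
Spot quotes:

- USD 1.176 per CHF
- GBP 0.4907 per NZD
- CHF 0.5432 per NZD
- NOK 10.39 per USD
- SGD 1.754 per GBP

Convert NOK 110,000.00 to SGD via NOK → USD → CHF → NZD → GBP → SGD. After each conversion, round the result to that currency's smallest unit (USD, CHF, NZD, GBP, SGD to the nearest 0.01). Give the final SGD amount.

NOK 110,000.00 ÷ 10.39 = USD 10,587.10
USD 10,587.10 ÷ 1.176 = CHF 9,002.64
CHF 9,002.64 ÷ 0.5432 = NZD 16,573.34
NZD 16,573.34 × 0.4907 = GBP 8,132.54
GBP 8,132.54 × 1.754 = SGD 14,264.48

SGD 14,264.48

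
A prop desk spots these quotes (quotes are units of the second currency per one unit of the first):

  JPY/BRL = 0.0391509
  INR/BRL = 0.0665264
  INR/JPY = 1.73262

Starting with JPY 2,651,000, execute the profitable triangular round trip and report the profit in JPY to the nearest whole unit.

Profit: JPY 52,092

Profitable loop is JPY → BRL → INR → JPY:
JPY 2,651,000 × 0.0391509 = BRL 103,789.04
BRL 103,789.04 ÷ 0.0665264 = INR 1,560,118.03
INR 1,560,118.03 × 1.73262 = JPY 2,703,092
Profit = JPY 2,703,092 − JPY 2,651,000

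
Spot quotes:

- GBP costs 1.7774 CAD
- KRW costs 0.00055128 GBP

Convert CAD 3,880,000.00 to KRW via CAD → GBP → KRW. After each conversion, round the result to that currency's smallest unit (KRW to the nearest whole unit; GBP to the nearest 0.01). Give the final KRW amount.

KRW 3,959,809,679

CAD 3,880,000.00 ÷ 1.7774 = GBP 2,182,963.88
GBP 2,182,963.88 ÷ 0.00055128 = KRW 3,959,809,679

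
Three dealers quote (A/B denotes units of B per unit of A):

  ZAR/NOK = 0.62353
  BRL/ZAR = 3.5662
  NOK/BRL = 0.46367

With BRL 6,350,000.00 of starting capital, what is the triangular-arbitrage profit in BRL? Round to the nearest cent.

Profitable loop is BRL → ZAR → NOK → BRL:
BRL 6,350,000.00 × 3.5662 = ZAR 22,645,370.00
ZAR 22,645,370.00 × 0.62353 = NOK 14,120,067.56
NOK 14,120,067.56 × 0.46367 = BRL 6,547,051.72
Profit = BRL 6,547,051.72 − BRL 6,350,000.00

Profit: BRL 197,051.72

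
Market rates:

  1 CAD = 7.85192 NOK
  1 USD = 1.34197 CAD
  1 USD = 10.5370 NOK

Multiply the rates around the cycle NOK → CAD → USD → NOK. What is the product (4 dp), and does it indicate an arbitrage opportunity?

Around NOK → CAD → USD → NOK: 1 ÷ 7.85192 ÷ 1.34197 × 10.5370 = 0.999996
Product ≈ 1 (deviation 0.000%, within rounding noise).

1.0000 (no arbitrage)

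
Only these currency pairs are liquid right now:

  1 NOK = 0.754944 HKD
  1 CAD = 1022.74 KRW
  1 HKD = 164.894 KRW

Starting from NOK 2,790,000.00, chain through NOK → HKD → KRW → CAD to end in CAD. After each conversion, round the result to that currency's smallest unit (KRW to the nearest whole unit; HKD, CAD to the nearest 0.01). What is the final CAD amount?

NOK 2,790,000.00 × 0.754944 = HKD 2,106,293.76
HKD 2,106,293.76 × 164.894 = KRW 347,315,203
KRW 347,315,203 ÷ 1022.74 = CAD 339,592.86

CAD 339,592.86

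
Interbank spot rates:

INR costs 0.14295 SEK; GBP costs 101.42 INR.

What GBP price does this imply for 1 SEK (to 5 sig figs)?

SEK/GBP = 0.068975

1 SEK ÷ 0.14295 = 6.99545 INR
6.99545 INR ÷ 101.42 = 0.0689751 GBP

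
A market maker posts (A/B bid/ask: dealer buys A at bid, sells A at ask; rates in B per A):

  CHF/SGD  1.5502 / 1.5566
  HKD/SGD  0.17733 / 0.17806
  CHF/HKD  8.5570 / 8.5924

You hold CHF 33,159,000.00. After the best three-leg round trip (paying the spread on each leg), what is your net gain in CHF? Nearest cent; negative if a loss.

Best loop CHF → SGD → HKD → CHF:
CHF 33,159,000.00 × 1.5502 (sell CHF at bid) = SGD 51,403,081.80
SGD 51,403,081.80 ÷ 0.17806 (buy HKD at ask) = HKD 288,684,049.20
HKD 288,684,049.20 ÷ 8.5924 (buy CHF at ask) = CHF 33,597,603.60

Net profit: CHF 438,603.60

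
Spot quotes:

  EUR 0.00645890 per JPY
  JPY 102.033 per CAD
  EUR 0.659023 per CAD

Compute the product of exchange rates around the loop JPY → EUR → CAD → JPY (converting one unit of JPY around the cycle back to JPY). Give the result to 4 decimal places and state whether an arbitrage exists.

Around JPY → EUR → CAD → JPY: 1 × 0.00645890 ÷ 0.659023 × 102.033 = 0.999997
Product ≈ 1 (deviation 0.000%, within rounding noise).

1.0000 (no arbitrage)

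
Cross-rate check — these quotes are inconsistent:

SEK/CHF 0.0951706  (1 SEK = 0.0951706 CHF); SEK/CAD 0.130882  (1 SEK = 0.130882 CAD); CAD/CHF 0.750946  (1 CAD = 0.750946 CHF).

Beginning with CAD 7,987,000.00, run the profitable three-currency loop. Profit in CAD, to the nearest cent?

Profit: CAD 261,396.10

Profitable loop is CAD → CHF → SEK → CAD:
CAD 7,987,000.00 × 0.750946 = CHF 5,997,805.70
CHF 5,997,805.70 ÷ 0.0951706 = SEK 63,021,623.30
SEK 63,021,623.30 × 0.130882 = CAD 8,248,396.10
Profit = CAD 8,248,396.10 − CAD 7,987,000.00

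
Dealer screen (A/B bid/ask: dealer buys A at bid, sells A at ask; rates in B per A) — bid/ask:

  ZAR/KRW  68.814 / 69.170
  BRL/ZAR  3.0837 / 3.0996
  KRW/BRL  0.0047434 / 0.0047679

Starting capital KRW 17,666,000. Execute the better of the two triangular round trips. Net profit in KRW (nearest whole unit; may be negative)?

Best loop KRW → BRL → ZAR → KRW:
KRW 17,666,000 × 0.0047434 (sell KRW at bid) = BRL 83,796.90
BRL 83,796.90 × 3.0837 (sell BRL at bid) = ZAR 258,404.51
ZAR 258,404.51 × 68.814 (sell ZAR at bid) = KRW 17,781,848

Net profit: KRW 115,848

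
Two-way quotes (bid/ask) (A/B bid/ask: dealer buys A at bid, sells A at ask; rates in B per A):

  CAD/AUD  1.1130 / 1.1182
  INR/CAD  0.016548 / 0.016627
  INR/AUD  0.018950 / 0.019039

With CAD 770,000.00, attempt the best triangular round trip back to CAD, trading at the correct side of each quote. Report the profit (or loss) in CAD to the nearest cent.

Net profit: CAD 14,813.66

Best loop CAD → INR → AUD → CAD:
CAD 770,000.00 ÷ 0.016627 (buy INR at ask) = INR 46,310,218.32
INR 46,310,218.32 × 0.018950 (sell INR at bid) = AUD 877,578.64
AUD 877,578.64 ÷ 1.1182 (buy CAD at ask) = CAD 784,813.66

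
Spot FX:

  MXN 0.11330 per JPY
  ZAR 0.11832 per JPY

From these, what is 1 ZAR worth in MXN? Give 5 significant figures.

ZAR/MXN = 0.95757

1 ZAR ÷ 0.11832 = 8.45166 JPY
8.45166 JPY × 0.11330 = 0.957573 MXN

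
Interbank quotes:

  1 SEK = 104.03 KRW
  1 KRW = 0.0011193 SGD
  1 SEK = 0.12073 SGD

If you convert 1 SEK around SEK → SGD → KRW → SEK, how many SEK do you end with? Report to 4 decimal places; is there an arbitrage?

Around SEK → SGD → KRW → SEK: 1 × 0.12073 ÷ 0.0011193 ÷ 104.03 = 1.036836
Product > 1; profitable direction is SEK → SGD → KRW → SEK.

1.0368 (arbitrage exists)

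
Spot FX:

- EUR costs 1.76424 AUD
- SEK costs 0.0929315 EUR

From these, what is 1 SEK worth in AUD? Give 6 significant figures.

1 SEK × 0.0929315 = 0.0929315 EUR
0.0929315 EUR × 1.76424 = 0.163953 AUD

SEK/AUD = 0.163953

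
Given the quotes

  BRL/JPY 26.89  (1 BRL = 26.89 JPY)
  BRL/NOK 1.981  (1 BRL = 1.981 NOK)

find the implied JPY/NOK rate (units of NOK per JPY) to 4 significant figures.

1 JPY ÷ 26.89 = 0.0371885 BRL
0.0371885 BRL × 1.981 = 0.0736705 NOK

JPY/NOK = 0.07367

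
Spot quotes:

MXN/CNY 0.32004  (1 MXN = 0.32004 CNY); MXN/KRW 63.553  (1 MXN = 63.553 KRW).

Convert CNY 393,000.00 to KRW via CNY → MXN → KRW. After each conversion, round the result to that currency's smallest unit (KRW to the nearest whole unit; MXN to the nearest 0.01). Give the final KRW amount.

KRW 78,041,273

CNY 393,000.00 ÷ 0.32004 = MXN 1,227,971.50
MXN 1,227,971.50 × 63.553 = KRW 78,041,273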